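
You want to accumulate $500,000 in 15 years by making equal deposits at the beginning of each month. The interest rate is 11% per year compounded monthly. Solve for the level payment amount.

$1,089.66

Level annuity due; solve FV = PMT × [((1+r)^n − 1)/r] × (1+r) for PMT.
Periodic rate r = 0.11/12 per month; n is counted in months.
With n = 180: PMT = 500,000 / ([((1+r)^n − 1)/r] × (1+r)) = $1,089.66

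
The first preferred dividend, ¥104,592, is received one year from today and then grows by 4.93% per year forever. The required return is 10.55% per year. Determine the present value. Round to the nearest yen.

Periodic rate r = 0.1055 per year.
Growing perpetuity (Gordon): PV = PMT₁ / (r − g) = 104,592 / (r − 0.0493) = ¥1,861,068.

¥1,861,068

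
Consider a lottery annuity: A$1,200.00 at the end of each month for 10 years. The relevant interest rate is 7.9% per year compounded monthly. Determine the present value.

This is an ordinary annuity: 120 payments of A$1,200.00 at the end of each month.
Periodic rate r = 0.079/12 per month; n is counted in months.
PV = PMT × [(1 − (1+r)^−n)/r] = 1,200 × [1 − (1+r)^−120] / r = A$99,337.88

A$99,337.88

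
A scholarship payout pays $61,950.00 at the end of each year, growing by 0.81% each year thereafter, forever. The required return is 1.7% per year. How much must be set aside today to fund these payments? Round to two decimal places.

$6,960,674.16

Periodic rate r = 0.017 per year.
Growing perpetuity (Gordon): PV = PMT₁ / (r − g) = 61,950 / (r − 0.0081) = $6,960,674.16.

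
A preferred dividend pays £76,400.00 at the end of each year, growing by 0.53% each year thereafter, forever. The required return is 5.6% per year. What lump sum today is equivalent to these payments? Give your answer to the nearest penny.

£1,506,903.35

Periodic rate r = 0.056 per year.
Growing perpetuity (Gordon): PV = PMT₁ / (r − g) = 76,400 / (r − 0.0053) = £1,506,903.35.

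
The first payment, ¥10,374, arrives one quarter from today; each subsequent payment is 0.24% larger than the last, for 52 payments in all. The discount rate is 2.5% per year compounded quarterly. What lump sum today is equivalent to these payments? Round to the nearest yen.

Periodic rate r = 0.025/4 per quarter; n is counted in quarters.
Growing ordinary annuity: PV = PMT₁ × [1 − ((1+g)/(1+r))^n] / (r − g) = 10,374 × [1 − ((1+0.0024)/(1+r))^52] / (r − 0.0024) = ¥486,978.

¥486,978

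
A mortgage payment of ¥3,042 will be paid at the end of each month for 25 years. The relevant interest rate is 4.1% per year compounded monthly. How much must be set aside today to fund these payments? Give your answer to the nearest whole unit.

This is an ordinary annuity: 300 payments of ¥3,042 at the end of each month.
Periodic rate r = 0.041/12 per month; n is counted in months.
PV = PMT × [(1 − (1+r)^−n)/r] = 3,042 × [1 − (1+r)^−300] / r = ¥570,332

¥570,332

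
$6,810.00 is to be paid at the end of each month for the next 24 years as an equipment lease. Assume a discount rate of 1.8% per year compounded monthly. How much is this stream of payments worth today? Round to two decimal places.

$1,591,635.27

This is an ordinary annuity: 288 payments of $6,810.00 at the end of each month.
Periodic rate r = 0.018/12 per month; n is counted in months.
PV = PMT × [(1 − (1+r)^−n)/r] = 6,810 × [1 − (1+r)^−288] / r = $1,591,635.27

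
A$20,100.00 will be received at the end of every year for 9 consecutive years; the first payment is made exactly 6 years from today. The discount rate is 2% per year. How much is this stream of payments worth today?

Ordinary annuity of 9 payments, first payment at period 6.
Periodic rate r = 0.02 per year.
The ordinary-annuity PV formula values the stream one period before the first payment (period 5); discount that back 5 periods:
PV₀ = 20,100 × [1 − (1+r)^−9] / r × (1+r)^−5 = A$148,595.06

A$148,595.06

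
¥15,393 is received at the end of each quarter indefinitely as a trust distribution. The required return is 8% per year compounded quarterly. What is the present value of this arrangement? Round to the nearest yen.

¥769,650

Periodic rate r = 0.08/4 per quarter.
Level perpetuity: PV = PMT / r = 15,393 / (0.08/4) = ¥769,650.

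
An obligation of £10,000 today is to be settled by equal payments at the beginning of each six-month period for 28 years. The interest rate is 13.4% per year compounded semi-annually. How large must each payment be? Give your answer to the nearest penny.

£645.00

Level annuity due; solve PV = PMT × [(1 − (1+r)^−n)/r] × (1+r) for PMT.
Periodic rate r = 0.134/2 per half-year; n is counted in half-years.
With n = 56: PMT = 10,000 / ([(1 − (1+r)^−n)/r] × (1+r)) = £645.00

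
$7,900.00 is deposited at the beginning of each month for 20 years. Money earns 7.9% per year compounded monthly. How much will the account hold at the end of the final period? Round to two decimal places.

This is an annuity due: 240 deposits of $7,900.00 at the beginning of each month.
Periodic rate r = 0.079/12 per month; n is counted in months.
FV = PMT × [((1+r)^n − 1)/r] × (1+r) = 7,900 × [(1+r)^240 − 1] / r × (1+r) = $4,626,113.56

$4,626,113.56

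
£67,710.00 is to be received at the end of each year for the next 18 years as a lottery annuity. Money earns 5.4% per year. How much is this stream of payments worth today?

This is an ordinary annuity: 18 payments of £67,710.00 at the end of each year.
Periodic rate r = 0.054 per year.
PV = PMT × [(1 − (1+r)^−n)/r] = 67,710 × [1 − (1+r)^−18] / r = £767,338.24

£767,338.24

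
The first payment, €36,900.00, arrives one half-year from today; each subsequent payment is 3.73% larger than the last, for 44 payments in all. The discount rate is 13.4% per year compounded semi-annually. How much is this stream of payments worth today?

€883,644.35

Periodic rate r = 0.134/2 per half-year; n is counted in half-years.
Growing ordinary annuity: PV = PMT₁ × [1 − ((1+g)/(1+r))^n] / (r − g) = 36,900 × [1 − ((1+0.0373)/(1+r))^44] / (r − 0.0373) = €883,644.35.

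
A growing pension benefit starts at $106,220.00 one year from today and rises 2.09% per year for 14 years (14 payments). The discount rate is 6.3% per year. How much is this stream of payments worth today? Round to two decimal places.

Periodic rate r = 0.063 per year.
Growing ordinary annuity: PV = PMT₁ × [1 − ((1+g)/(1+r))^n] / (r − g) = 106,220 × [1 − ((1+0.0209)/(1+r))^14] / (r − 0.0209) = $1,090,115.74.

$1,090,115.74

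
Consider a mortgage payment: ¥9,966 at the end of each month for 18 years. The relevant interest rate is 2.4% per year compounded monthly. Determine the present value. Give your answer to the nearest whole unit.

¥1,746,594

This is an ordinary annuity: 216 payments of ¥9,966 at the end of each month.
Periodic rate r = 0.024/12 per month; n is counted in months.
PV = PMT × [(1 − (1+r)^−n)/r] = 9,966 × [1 − (1+r)^−216] / r = ¥1,746,594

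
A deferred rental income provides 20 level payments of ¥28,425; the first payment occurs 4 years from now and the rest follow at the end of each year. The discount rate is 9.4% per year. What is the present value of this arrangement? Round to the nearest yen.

Ordinary annuity of 20 payments, first payment at period 4.
Periodic rate r = 0.094 per year.
The ordinary-annuity PV formula values the stream one period before the first payment (period 3); discount that back 3 periods:
PV₀ = 28,425 × [1 − (1+r)^−20] / r × (1+r)^−3 = ¥192,654

¥192,654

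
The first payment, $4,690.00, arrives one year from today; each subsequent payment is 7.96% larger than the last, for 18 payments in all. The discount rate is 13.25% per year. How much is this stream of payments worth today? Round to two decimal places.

Periodic rate r = 0.1325 per year.
Growing ordinary annuity: PV = PMT₁ × [1 − ((1+g)/(1+r))^n] / (r − g) = 4,690 × [1 − ((1+0.0796)/(1+r))^18] / (r − 0.0796) = $51,181.16.

$51,181.16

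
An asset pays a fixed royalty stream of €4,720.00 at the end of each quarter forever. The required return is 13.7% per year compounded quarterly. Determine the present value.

€137,810.22

Periodic rate r = 0.137/4 per quarter.
Level perpetuity: PV = PMT / r = 4,720 / (0.137/4) = €137,810.22.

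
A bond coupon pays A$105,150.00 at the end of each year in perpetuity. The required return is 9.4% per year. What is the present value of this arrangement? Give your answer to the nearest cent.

Periodic rate r = 0.094 per year.
Level perpetuity: PV = PMT / r = 105,150 / (0.094) = A$1,118,617.02.

A$1,118,617.02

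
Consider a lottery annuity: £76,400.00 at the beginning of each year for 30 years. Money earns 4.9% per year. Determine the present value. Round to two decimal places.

This is an annuity due: 30 payments of £76,400.00 at the beginning of each year.
Periodic rate r = 0.049 per year.
PV = PMT × [(1 − (1+r)^−n)/r] × (1+r) = 76,400 × [1 − (1+r)^−30] / r × (1+r) = £1,246,172.76

£1,246,172.76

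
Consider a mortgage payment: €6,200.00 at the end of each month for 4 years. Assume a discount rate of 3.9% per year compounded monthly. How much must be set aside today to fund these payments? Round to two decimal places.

This is an ordinary annuity: 48 payments of €6,200.00 at the end of each month.
Periodic rate r = 0.039/12 per month; n is counted in months.
PV = PMT × [(1 − (1+r)^−n)/r] = 6,200 × [1 − (1+r)^−48] / r = €275,135.72

€275,135.72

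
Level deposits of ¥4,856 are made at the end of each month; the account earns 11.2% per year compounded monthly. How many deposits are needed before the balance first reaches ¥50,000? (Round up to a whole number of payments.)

10 payments

Periodic rate r = 0.112/12 per month; n is counted in months.
Ordinary annuity FV: 50,000 = 4,856 × [((1+r)^n − 1)/r].
(1+r)^n = 1 + 50,000 × r / 4,856, so n = ln(1 + 50,000·r/4,856) / ln(1+r) = 9.88.
Round up to a whole number of payments: n = 10.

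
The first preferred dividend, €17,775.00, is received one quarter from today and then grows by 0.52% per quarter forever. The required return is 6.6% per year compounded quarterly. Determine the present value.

€1,573,008.85

Periodic rate r = 0.066/4 per quarter.
Growing perpetuity (Gordon): PV = PMT₁ / (r − g) = 17,775 / (r − 0.0052) = €1,573,008.85.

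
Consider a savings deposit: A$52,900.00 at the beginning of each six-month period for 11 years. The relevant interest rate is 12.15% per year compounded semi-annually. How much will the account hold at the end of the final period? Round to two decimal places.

This is an annuity due: 22 deposits of A$52,900.00 at the beginning of each six-month period.
Periodic rate r = 0.1215/2 per half-year; n is counted in half-years.
FV = PMT × [((1+r)^n − 1)/r] × (1+r) = 52,900 × [(1+r)^22 − 1] / r × (1+r) = A$2,457,039.02

A$2,457,039.02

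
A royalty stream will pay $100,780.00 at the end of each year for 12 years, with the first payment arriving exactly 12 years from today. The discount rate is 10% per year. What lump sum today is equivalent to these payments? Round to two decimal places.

Ordinary annuity of 12 payments, first payment at period 12.
Periodic rate r = 0.1 per year.
The ordinary-annuity PV formula values the stream one period before the first payment (period 11); discount that back 11 periods:
PV₀ = 100,780 × [1 − (1+r)^−12] / r × (1+r)^−11 = $240,678.50

$240,678.50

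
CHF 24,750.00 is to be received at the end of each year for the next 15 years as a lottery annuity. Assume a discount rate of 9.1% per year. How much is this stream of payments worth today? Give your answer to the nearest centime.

This is an ordinary annuity: 15 payments of CHF 24,750.00 at the end of each year.
Periodic rate r = 0.091 per year.
PV = PMT × [(1 − (1+r)^−n)/r] = 24,750 × [1 − (1+r)^−15] / r = CHF 198,329.75

CHF 198,329.75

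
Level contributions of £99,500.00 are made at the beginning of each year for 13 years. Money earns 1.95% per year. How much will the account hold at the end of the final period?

£1,484,602.83

This is an annuity due: 13 deposits of £99,500.00 at the beginning of each year.
Periodic rate r = 0.0195 per year.
FV = PMT × [((1+r)^n − 1)/r] × (1+r) = 99,500 × [(1+r)^13 − 1] / r × (1+r) = £1,484,602.83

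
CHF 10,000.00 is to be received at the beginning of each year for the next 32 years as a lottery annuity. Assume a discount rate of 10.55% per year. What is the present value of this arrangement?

This is an annuity due: 32 payments of CHF 10,000.00 at the beginning of each year.
Periodic rate r = 0.1055 per year.
PV = PMT × [(1 − (1+r)^−n)/r] × (1+r) = 10,000 × [1 − (1+r)^−32] / r × (1+r) = CHF 100,555.89

CHF 100,555.89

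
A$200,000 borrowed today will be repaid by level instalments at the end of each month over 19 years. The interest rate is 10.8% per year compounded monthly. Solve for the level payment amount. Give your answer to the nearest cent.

Level ordinary annuity; solve PV = PMT × [(1 − (1+r)^−n)/r] for PMT.
Periodic rate r = 0.108/12 per month; n is counted in months.
With n = 228: PMT = 200,000 / ([(1 − (1+r)^−n)/r]) = A$2,068.16

A$2,068.16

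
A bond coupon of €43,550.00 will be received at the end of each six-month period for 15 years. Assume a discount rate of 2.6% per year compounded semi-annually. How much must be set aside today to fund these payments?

This is an ordinary annuity: 30 payments of €43,550.00 at the end of each six-month period.
Periodic rate r = 0.026/2 per half-year; n is counted in half-years.
PV = PMT × [(1 − (1+r)^−n)/r] = 43,550 × [1 − (1+r)^−30] / r = €1,076,151.92

€1,076,151.92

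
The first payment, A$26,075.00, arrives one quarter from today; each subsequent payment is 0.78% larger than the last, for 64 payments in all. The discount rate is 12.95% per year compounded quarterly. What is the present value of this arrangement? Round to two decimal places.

A$834,003.70

Periodic rate r = 0.1295/4 per quarter; n is counted in quarters.
Growing ordinary annuity: PV = PMT₁ × [1 − ((1+g)/(1+r))^n] / (r − g) = 26,075 × [1 − ((1+0.0078)/(1+r))^64] / (r − 0.0078) = A$834,003.70.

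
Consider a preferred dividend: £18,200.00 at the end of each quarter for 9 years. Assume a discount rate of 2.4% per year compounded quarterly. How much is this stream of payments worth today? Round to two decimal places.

£587,691.63

This is an ordinary annuity: 36 payments of £18,200.00 at the end of each quarter.
Periodic rate r = 0.024/4 per quarter; n is counted in quarters.
PV = PMT × [(1 − (1+r)^−n)/r] = 18,200 × [1 − (1+r)^−36] / r = £587,691.63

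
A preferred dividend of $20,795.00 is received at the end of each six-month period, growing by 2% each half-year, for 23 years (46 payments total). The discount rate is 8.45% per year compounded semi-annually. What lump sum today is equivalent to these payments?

Periodic rate r = 0.0845/2 per half-year; n is counted in half-years.
Growing ordinary annuity: PV = PMT₁ × [1 − ((1+g)/(1+r))^n] / (r − g) = 20,795 × [1 − ((1+0.02)/(1+r))^46] / (r − 0.02) = $588,245.54.

$588,245.54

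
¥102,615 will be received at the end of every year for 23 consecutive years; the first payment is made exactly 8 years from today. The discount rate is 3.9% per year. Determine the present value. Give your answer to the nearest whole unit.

¥1,177,983

Ordinary annuity of 23 payments, first payment at period 8.
Periodic rate r = 0.039 per year.
The ordinary-annuity PV formula values the stream one period before the first payment (period 7); discount that back 7 periods:
PV₀ = 102,615 × [1 − (1+r)^−23] / r × (1+r)^−7 = ¥1,177,983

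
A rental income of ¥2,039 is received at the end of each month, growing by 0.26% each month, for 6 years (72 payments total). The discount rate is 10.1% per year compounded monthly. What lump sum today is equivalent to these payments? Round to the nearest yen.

Periodic rate r = 0.101/12 per month; n is counted in months.
Growing ordinary annuity: PV = PMT₁ × [1 − ((1+g)/(1+r))^n] / (r − g) = 2,039 × [1 − ((1+0.0026)/(1+r))^72] / (r − 0.0026) = ¥119,414.

¥119,414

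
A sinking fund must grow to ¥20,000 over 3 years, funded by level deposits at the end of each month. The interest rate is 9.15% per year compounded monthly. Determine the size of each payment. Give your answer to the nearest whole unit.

¥485

Level ordinary annuity; solve FV = PMT × [((1+r)^n − 1)/r] for PMT.
Periodic rate r = 0.0915/12 per month; n is counted in months.
With n = 36: PMT = 20,000 / ([((1+r)^n − 1)/r]) = ¥485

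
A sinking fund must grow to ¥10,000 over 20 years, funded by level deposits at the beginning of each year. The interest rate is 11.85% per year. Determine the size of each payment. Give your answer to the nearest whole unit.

¥126

Level annuity due; solve FV = PMT × [((1+r)^n − 1)/r] × (1+r) for PMT.
Periodic rate r = 0.1185 per year.
With n = 20: PMT = 10,000 / ([((1+r)^n − 1)/r] × (1+r)) = ¥126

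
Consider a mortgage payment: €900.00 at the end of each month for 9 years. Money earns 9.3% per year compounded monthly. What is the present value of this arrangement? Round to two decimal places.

€65,681.76

This is an ordinary annuity: 108 payments of €900.00 at the end of each month.
Periodic rate r = 0.093/12 per month; n is counted in months.
PV = PMT × [(1 − (1+r)^−n)/r] = 900 × [1 − (1+r)^−108] / r = €65,681.76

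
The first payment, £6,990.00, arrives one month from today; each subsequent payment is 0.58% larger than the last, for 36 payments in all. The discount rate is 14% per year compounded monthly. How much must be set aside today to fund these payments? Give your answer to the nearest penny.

Periodic rate r = 0.14/12 per month; n is counted in months.
Growing ordinary annuity: PV = PMT₁ × [1 − ((1+g)/(1+r))^n] / (r − g) = 6,990 × [1 − ((1+0.0058)/(1+r))^36] / (r − 0.0058) = £225,077.93.

£225,077.93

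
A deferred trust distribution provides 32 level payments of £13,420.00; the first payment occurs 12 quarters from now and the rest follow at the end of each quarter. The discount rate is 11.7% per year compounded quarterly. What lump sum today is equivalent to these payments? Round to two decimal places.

Ordinary annuity of 32 payments, first payment at period 12.
Periodic rate r = 0.117/4 per quarter; n is counted in quarters.
The ordinary-annuity PV formula values the stream one period before the first payment (period 11); discount that back 11 periods:
PV₀ = 13,420 × [1 − (1+r)^−32] / r × (1+r)^−11 = £201,306.35

£201,306.35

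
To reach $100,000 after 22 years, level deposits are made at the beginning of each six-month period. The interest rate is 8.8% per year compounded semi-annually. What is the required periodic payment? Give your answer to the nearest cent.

$745.94

Level annuity due; solve FV = PMT × [((1+r)^n − 1)/r] × (1+r) for PMT.
Periodic rate r = 0.088/2 per half-year; n is counted in half-years.
With n = 44: PMT = 100,000 / ([((1+r)^n − 1)/r] × (1+r)) = $745.94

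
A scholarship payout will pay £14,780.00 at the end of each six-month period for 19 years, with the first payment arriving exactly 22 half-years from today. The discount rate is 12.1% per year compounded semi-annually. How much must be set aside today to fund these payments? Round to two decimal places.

£63,518.63

Ordinary annuity of 38 payments, first payment at period 22.
Periodic rate r = 0.121/2 per half-year; n is counted in half-years.
The ordinary-annuity PV formula values the stream one period before the first payment (period 21); discount that back 21 periods:
PV₀ = 14,780 × [1 − (1+r)^−38] / r × (1+r)^−21 = £63,518.63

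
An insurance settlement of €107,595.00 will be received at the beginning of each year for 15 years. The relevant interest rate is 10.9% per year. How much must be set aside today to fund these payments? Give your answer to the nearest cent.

This is an annuity due: 15 payments of €107,595.00 at the beginning of each year.
Periodic rate r = 0.109 per year.
PV = PMT × [(1 − (1+r)^−n)/r] × (1+r) = 107,595 × [1 − (1+r)^−15] / r × (1+r) = €862,792.70

€862,792.70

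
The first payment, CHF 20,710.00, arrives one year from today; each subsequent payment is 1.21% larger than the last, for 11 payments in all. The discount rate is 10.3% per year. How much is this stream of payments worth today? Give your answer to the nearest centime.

Periodic rate r = 0.103 per year.
Growing ordinary annuity: PV = PMT₁ × [1 − ((1+g)/(1+r))^n] / (r − g) = 20,710 × [1 − ((1+0.0121)/(1+r))^11] / (r − 0.0121) = CHF 139,373.53.

CHF 139,373.53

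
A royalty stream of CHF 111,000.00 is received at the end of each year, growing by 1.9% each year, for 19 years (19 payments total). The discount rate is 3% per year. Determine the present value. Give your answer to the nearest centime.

CHF 1,862,184.63

Periodic rate r = 0.03 per year.
Growing ordinary annuity: PV = PMT₁ × [1 − ((1+g)/(1+r))^n] / (r − g) = 111,000 × [1 − ((1+0.019)/(1+r))^19] / (r − 0.019) = CHF 1,862,184.63.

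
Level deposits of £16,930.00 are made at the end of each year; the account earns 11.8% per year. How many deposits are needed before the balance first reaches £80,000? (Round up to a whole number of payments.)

4 payments

Periodic rate r = 0.118 per year.
Ordinary annuity FV: 80,000 = 16,930 × [((1+r)^n − 1)/r].
(1+r)^n = 1 + 80,000 × r / 16,930, so n = ln(1 + 80,000·r/16,930) / ln(1+r) = 3.97.
Round up to a whole number of payments: n = 4.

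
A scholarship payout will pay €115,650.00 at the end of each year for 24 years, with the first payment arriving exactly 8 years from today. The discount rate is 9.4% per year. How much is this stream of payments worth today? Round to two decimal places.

€580,047.17

Ordinary annuity of 24 payments, first payment at period 8.
Periodic rate r = 0.094 per year.
The ordinary-annuity PV formula values the stream one period before the first payment (period 7); discount that back 7 periods:
PV₀ = 115,650 × [1 − (1+r)^−24] / r × (1+r)^−7 = €580,047.17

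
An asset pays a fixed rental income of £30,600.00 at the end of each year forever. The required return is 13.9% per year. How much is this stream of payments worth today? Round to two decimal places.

£220,143.88

Periodic rate r = 0.139 per year.
Level perpetuity: PV = PMT / r = 30,600 / (0.139) = £220,143.88.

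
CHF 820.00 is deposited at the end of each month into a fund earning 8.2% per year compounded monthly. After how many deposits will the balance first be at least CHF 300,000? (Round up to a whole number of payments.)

184 payments

Periodic rate r = 0.082/12 per month; n is counted in months.
Ordinary annuity FV: 300,000 = 820 × [((1+r)^n − 1)/r].
(1+r)^n = 1 + 300,000 × r / 820, so n = ln(1 + 300,000·r/820) / ln(1+r) = 183.96.
Round up to a whole number of payments: n = 184.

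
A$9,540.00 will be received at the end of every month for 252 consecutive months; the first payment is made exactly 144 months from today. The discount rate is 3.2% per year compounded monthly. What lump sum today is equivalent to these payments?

A$1,195,007.99

Ordinary annuity of 252 payments, first payment at period 144.
Periodic rate r = 0.032/12 per month; n is counted in months.
The ordinary-annuity PV formula values the stream one period before the first payment (period 143); discount that back 143 periods:
PV₀ = 9,540 × [1 − (1+r)^−252] / r × (1+r)^−143 = A$1,195,007.99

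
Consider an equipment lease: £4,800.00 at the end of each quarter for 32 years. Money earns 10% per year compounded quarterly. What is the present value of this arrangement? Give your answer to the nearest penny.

This is an ordinary annuity: 128 payments of £4,800.00 at the end of each quarter.
Periodic rate r = 0.1/4 per quarter; n is counted in quarters.
PV = PMT × [(1 − (1+r)^−n)/r] = 4,800 × [1 − (1+r)^−128] / r = £183,859.59

£183,859.59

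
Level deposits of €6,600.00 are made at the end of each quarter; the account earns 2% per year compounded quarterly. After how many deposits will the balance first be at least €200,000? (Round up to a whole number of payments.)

Periodic rate r = 0.02/4 per quarter; n is counted in quarters.
Ordinary annuity FV: 200,000 = 6,600 × [((1+r)^n − 1)/r].
(1+r)^n = 1 + 200,000 × r / 6,600, so n = ln(1 + 200,000·r/6,600) / ln(1+r) = 28.29.
Round up to a whole number of payments: n = 29.

29 payments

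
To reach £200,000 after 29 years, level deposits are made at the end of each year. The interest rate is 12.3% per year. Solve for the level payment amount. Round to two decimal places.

£881.48

Level ordinary annuity; solve FV = PMT × [((1+r)^n − 1)/r] for PMT.
Periodic rate r = 0.123 per year.
With n = 29: PMT = 200,000 / ([((1+r)^n − 1)/r]) = £881.48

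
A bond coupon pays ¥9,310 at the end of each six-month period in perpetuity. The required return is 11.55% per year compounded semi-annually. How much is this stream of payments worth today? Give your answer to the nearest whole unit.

¥161,212

Periodic rate r = 0.1155/2 per half-year.
Level perpetuity: PV = PMT / r = 9,310 / (0.1155/2) = ¥161,212.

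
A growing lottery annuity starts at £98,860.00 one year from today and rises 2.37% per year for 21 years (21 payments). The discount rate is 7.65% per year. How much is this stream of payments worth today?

Periodic rate r = 0.0765 per year.
Growing ordinary annuity: PV = PMT₁ × [1 − ((1+g)/(1+r))^n] / (r − g) = 98,860 × [1 − ((1+0.0237)/(1+r))^21] / (r − 0.0237) = £1,221,141.97.

£1,221,141.97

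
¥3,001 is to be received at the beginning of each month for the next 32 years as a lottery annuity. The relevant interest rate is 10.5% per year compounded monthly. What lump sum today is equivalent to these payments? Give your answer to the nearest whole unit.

¥333,778

This is an annuity due: 384 payments of ¥3,001 at the beginning of each month.
Periodic rate r = 0.105/12 per month; n is counted in months.
PV = PMT × [(1 − (1+r)^−n)/r] × (1+r) = 3,001 × [1 − (1+r)^−384] / r × (1+r) = ¥333,778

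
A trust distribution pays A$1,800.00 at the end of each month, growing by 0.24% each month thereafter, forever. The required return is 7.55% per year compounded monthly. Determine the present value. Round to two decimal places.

Periodic rate r = 0.0755/12 per month.
Growing perpetuity (Gordon): PV = PMT₁ / (r − g) = 1,800 / (r − 0.0024) = A$462,526.77.

A$462,526.77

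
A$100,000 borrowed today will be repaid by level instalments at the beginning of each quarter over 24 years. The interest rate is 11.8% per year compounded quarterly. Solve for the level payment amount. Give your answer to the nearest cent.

Level annuity due; solve PV = PMT × [(1 − (1+r)^−n)/r] × (1+r) for PMT.
Periodic rate r = 0.118/4 per quarter; n is counted in quarters.
With n = 96: PMT = 100,000 / ([(1 − (1+r)^−n)/r] × (1+r)) = A$3,052.78

A$3,052.78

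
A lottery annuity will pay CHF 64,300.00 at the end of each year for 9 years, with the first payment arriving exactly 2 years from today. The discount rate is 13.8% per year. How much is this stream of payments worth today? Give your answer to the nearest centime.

CHF 281,527.99

Ordinary annuity of 9 payments, first payment at period 2.
Periodic rate r = 0.138 per year.
The ordinary-annuity PV formula values the stream one period before the first payment (period 1); discount that back 1 periods:
PV₀ = 64,300 × [1 − (1+r)^−9] / r × (1+r)^−1 = CHF 281,527.99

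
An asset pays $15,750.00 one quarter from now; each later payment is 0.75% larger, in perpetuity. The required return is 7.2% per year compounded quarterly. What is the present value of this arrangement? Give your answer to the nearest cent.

$1,500,000.00

Periodic rate r = 0.072/4 per quarter.
Growing perpetuity (Gordon): PV = PMT₁ / (r − g) = 15,750 / (r − 0.0075) = $1,500,000.00.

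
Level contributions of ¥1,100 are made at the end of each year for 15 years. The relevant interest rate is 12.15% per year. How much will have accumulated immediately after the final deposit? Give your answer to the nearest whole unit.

¥41,506

This is an ordinary annuity: 15 deposits of ¥1,100 at the end of each year.
Periodic rate r = 0.1215 per year.
FV = PMT × [((1+r)^n − 1)/r] = 1,100 × [(1+r)^15 − 1] / r = ¥41,506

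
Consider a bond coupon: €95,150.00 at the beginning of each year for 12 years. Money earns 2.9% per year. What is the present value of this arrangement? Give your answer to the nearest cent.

This is an annuity due: 12 payments of €95,150.00 at the beginning of each year.
Periodic rate r = 0.029 per year.
PV = PMT × [(1 − (1+r)^−n)/r] × (1+r) = 95,150 × [1 − (1+r)^−12] / r × (1+r) = €980,433.51

€980,433.51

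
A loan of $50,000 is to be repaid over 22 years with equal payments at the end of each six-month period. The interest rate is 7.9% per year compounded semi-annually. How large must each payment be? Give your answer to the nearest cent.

Level ordinary annuity; solve PV = PMT × [(1 − (1+r)^−n)/r] for PMT.
Periodic rate r = 0.079/2 per half-year; n is counted in half-years.
With n = 44: PMT = 50,000 / ([(1 − (1+r)^−n)/r]) = $2,413.99

$2,413.99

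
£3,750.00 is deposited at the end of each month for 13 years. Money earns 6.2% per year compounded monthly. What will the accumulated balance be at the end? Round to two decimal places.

£895,858.03

This is an ordinary annuity: 156 deposits of £3,750.00 at the end of each month.
Periodic rate r = 0.062/12 per month; n is counted in months.
FV = PMT × [((1+r)^n − 1)/r] = 3,750 × [(1+r)^156 − 1] / r = £895,858.03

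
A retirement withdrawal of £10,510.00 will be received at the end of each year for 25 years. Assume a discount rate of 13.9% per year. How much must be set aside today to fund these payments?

£72,690.76

This is an ordinary annuity: 25 payments of £10,510.00 at the end of each year.
Periodic rate r = 0.139 per year.
PV = PMT × [(1 − (1+r)^−n)/r] = 10,510 × [1 − (1+r)^−25] / r = £72,690.76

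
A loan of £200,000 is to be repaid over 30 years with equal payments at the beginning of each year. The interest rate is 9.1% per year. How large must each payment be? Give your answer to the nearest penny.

Level annuity due; solve PV = PMT × [(1 − (1+r)^−n)/r] × (1+r) for PMT.
Periodic rate r = 0.091 per year.
With n = 30: PMT = 200,000 / ([(1 − (1+r)^−n)/r] × (1+r)) = £18,001.95

£18,001.95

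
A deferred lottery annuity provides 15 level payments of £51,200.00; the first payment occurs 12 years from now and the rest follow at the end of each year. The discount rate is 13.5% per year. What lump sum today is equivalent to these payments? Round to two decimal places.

Ordinary annuity of 15 payments, first payment at period 12.
Periodic rate r = 0.135 per year.
The ordinary-annuity PV formula values the stream one period before the first payment (period 11); discount that back 11 periods:
PV₀ = 51,200 × [1 − (1+r)^−15] / r × (1+r)^−11 = £80,090.69

£80,090.69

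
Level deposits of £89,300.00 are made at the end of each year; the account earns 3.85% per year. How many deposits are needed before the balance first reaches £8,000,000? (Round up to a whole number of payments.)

40 payments

Periodic rate r = 0.0385 per year.
Ordinary annuity FV: 8,000,000 = 89,300 × [((1+r)^n − 1)/r].
(1+r)^n = 1 + 8,000,000 × r / 89,300, so n = ln(1 + 8,000,000·r/89,300) / ln(1+r) = 39.51.
Round up to a whole number of payments: n = 40.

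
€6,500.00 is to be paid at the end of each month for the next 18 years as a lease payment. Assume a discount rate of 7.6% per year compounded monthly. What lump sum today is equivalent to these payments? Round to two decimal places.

This is an ordinary annuity: 216 payments of €6,500.00 at the end of each month.
Periodic rate r = 0.076/12 per month; n is counted in months.
PV = PMT × [(1 − (1+r)^−n)/r] = 6,500 × [1 − (1+r)^−216] / r = €763,870.00

€763,870.00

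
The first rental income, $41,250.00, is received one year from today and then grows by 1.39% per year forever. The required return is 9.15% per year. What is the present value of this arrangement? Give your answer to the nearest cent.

$531,572.16

Periodic rate r = 0.0915 per year.
Growing perpetuity (Gordon): PV = PMT₁ / (r − g) = 41,250 / (r − 0.0139) = $531,572.16.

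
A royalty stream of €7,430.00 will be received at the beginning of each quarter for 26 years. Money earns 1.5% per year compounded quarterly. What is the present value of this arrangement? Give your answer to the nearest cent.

This is an annuity due: 104 payments of €7,430.00 at the beginning of each quarter.
Periodic rate r = 0.015/4 per quarter; n is counted in quarters.
PV = PMT × [(1 − (1+r)^−n)/r] × (1+r) = 7,430 × [1 − (1+r)^−104] / r × (1+r) = €641,274.91

€641,274.91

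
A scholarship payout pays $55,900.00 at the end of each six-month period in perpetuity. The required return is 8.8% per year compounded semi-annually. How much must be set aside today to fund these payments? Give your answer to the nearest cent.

$1,270,454.55

Periodic rate r = 0.088/2 per half-year.
Level perpetuity: PV = PMT / r = 55,900 / (0.088/2) = $1,270,454.55.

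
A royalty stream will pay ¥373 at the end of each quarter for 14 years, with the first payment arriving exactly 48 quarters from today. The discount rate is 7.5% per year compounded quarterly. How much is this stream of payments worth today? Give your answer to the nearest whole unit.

Ordinary annuity of 56 payments, first payment at period 48.
Periodic rate r = 0.075/4 per quarter; n is counted in quarters.
The ordinary-annuity PV formula values the stream one period before the first payment (period 47); discount that back 47 periods:
PV₀ = 373 × [1 − (1+r)^−56] / r × (1+r)^−47 = ¥5,373

¥5,373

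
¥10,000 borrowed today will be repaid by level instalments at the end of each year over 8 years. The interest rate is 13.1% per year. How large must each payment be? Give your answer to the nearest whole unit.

¥2,091

Level ordinary annuity; solve PV = PMT × [(1 − (1+r)^−n)/r] for PMT.
Periodic rate r = 0.131 per year.
With n = 8: PMT = 10,000 / ([(1 − (1+r)^−n)/r]) = ¥2,091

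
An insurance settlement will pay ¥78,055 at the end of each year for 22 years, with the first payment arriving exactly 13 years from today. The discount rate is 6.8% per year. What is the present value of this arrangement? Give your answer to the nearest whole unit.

Ordinary annuity of 22 payments, first payment at period 13.
Periodic rate r = 0.068 per year.
The ordinary-annuity PV formula values the stream one period before the first payment (period 12); discount that back 12 periods:
PV₀ = 78,055 × [1 − (1+r)^−22] / r × (1+r)^−12 = ¥398,645

¥398,645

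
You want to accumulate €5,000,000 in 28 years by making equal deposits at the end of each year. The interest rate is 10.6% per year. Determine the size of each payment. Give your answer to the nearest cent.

Level ordinary annuity; solve FV = PMT × [((1+r)^n − 1)/r] for PMT.
Periodic rate r = 0.106 per year.
With n = 28: PMT = 5,000,000 / ([((1+r)^n − 1)/r]) = €33,557.92

€33,557.92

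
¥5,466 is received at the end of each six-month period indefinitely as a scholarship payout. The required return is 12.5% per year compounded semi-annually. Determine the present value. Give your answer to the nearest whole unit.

Periodic rate r = 0.125/2 per half-year.
Level perpetuity: PV = PMT / r = 5,466 / (0.125/2) = ¥87,456.

¥87,456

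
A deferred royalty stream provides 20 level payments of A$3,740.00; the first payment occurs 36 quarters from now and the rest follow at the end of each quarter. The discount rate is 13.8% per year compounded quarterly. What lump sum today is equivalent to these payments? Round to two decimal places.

Ordinary annuity of 20 payments, first payment at period 36.
Periodic rate r = 0.138/4 per quarter; n is counted in quarters.
The ordinary-annuity PV formula values the stream one period before the first payment (period 35); discount that back 35 periods:
PV₀ = 3,740 × [1 − (1+r)^−20] / r × (1+r)^−35 = A$16,290.66

A$16,290.66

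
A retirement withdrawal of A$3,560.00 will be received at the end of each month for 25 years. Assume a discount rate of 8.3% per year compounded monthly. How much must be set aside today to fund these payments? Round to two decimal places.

A$449,611.79

This is an ordinary annuity: 300 payments of A$3,560.00 at the end of each month.
Periodic rate r = 0.083/12 per month; n is counted in months.
PV = PMT × [(1 − (1+r)^−n)/r] = 3,560 × [1 − (1+r)^−300] / r = A$449,611.79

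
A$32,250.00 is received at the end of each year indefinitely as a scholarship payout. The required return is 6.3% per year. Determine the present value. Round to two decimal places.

Periodic rate r = 0.063 per year.
Level perpetuity: PV = PMT / r = 32,250 / (0.063) = A$511,904.76.

A$511,904.76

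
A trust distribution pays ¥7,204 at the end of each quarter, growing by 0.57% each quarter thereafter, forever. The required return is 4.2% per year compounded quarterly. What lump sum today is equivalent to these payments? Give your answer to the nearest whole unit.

¥1,500,833

Periodic rate r = 0.042/4 per quarter.
Growing perpetuity (Gordon): PV = PMT₁ / (r − g) = 7,204 / (r − 0.0057) = ¥1,500,833.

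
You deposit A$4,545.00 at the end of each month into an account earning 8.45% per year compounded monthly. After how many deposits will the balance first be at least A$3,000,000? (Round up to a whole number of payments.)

Periodic rate r = 0.0845/12 per month; n is counted in months.
Ordinary annuity FV: 3,000,000 = 4,545 × [((1+r)^n − 1)/r].
(1+r)^n = 1 + 3,000,000 × r / 4,545, so n = ln(1 + 3,000,000·r/4,545) / ln(1+r) = 246.73.
Round up to a whole number of payments: n = 247.

247 payments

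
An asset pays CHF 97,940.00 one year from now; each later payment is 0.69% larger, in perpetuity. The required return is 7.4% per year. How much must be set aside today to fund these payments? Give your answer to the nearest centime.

Periodic rate r = 0.074 per year.
Growing perpetuity (Gordon): PV = PMT₁ / (r − g) = 97,940 / (r − 0.0069) = CHF 1,459,612.52.

CHF 1,459,612.52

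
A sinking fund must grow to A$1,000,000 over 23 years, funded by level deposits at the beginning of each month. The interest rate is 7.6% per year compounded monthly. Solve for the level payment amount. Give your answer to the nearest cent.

Level annuity due; solve FV = PMT × [((1+r)^n − 1)/r] × (1+r) for PMT.
Periodic rate r = 0.076/12 per month; n is counted in months.
With n = 276: PMT = 1,000,000 / ([((1+r)^n − 1)/r] × (1+r)) = A$1,335.76

A$1,335.76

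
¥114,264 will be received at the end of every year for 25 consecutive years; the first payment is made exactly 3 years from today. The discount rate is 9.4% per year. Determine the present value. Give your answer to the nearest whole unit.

Ordinary annuity of 25 payments, first payment at period 3.
Periodic rate r = 0.094 per year.
The ordinary-annuity PV formula values the stream one period before the first payment (period 2); discount that back 2 periods:
PV₀ = 114,264 × [1 − (1+r)^−25] / r × (1+r)^−2 = ¥908,180

¥908,180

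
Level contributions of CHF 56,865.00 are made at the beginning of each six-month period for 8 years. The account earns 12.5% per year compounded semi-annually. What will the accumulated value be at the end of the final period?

This is an annuity due: 16 deposits of CHF 56,865.00 at the beginning of each six-month period.
Periodic rate r = 0.125/2 per half-year; n is counted in half-years.
FV = PMT × [((1+r)^n − 1)/r] × (1+r) = 56,865 × [(1+r)^16 − 1] / r × (1+r) = CHF 1,583,393.67

CHF 1,583,393.67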